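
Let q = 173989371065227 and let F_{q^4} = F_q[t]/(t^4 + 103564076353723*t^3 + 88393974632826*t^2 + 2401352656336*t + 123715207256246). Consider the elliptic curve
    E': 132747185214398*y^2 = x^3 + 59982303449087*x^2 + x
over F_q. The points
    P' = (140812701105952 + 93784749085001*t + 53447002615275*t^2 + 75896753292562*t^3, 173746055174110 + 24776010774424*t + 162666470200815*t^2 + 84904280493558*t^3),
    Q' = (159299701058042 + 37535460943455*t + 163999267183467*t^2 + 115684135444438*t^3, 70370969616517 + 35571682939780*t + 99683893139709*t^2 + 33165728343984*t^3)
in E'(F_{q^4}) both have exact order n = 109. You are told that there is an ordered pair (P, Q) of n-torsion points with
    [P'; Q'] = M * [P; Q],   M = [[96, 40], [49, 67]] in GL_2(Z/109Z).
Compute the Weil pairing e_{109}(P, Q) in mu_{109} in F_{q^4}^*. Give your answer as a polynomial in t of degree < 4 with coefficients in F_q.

143660138878396 + 152665754188302*t + 48491394758281*t^2 + 119736766378320*t^3

Since e_{109}(P,P)=e_{109}(Q,Q)=1 and e_{109}(Q,P)=e_{109}(P,Q)^{-1}, expanding e_{109}(96*P + 40*Q,49*P + 67*Q) leaves e(P,Q)^det(M).
det M = 96*67 - 40*49 = 4472 = 3 (mod 109); 3^{-1} = 73 (mod 109).
(x,y)|->(83645143721591x+2169029773120,83645143721591y) sends E' to y^2=x^3+13907844887957*x+9900467313373.
Build f_{109,P'} and f_{109,Q'} via the 7-bit ladder of 109=1101101_2; evaluate at shifted divisors; quotient in F_{173989371065227^4}.
Miller gives e_{109}(P',Q') = 66774772091934 + 99920559925286*t + 134924098014235*t^2 + 111873900743087*t^3 in F_{173989371065227^4}.
Raise to 73: e(P,Q) = 143660138878396 + 152665754188302*t + 48491394758281*t^2 + 119736766378320*t^3 in mu_{109}.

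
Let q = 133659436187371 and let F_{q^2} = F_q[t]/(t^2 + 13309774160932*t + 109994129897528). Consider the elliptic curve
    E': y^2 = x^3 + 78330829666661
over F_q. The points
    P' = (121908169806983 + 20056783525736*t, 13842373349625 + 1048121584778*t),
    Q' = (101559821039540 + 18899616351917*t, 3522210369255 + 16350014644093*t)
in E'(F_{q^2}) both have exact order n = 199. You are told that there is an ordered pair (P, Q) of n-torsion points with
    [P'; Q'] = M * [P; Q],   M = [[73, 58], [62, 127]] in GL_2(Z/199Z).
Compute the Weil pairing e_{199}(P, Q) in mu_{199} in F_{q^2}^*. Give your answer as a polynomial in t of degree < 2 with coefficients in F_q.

15852779849132 + 101902605578504*t

Under M = [[73,58],[62,127]] in GL_2(Z/199), e_{199}(P',Q') = e_{199}(P,Q)^(73*127-58*62 mod 199).
Hence e(P,Q) = e(P',Q')^{114} where 114 = 103^{-1} mod 199.
Build f_{199,P'} and f_{199,Q'} via the 8-bit ladder of 199=11000111_2; evaluate at shifted divisors; quotient in F_{133659436187371^2}.
The quotient is 125148307234354 + 25636649353911*t.
Finally e_{199}(P,Q) = 15852779849132 + 101902605578504*t.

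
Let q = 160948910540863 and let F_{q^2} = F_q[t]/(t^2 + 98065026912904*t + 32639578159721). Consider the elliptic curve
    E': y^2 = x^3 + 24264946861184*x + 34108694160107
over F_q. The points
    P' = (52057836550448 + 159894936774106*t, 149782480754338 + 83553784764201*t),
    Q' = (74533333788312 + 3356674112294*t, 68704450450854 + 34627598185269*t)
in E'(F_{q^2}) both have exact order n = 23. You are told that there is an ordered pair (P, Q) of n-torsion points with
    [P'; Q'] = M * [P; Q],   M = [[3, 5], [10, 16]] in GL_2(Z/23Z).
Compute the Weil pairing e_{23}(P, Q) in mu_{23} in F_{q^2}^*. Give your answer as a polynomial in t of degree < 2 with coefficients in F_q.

36749855361325 + 91785427340670*t

e_{23}(aP+bQ,cP+dQ) = e_{23}(P,Q)^(ad-bc); with (a,b,c,d)=(3,5,10,16) this gives the det-23 law.
det M = 3*16 - 5*10 = -2 = 21 (mod 23); 21^{-1} = 11 (mod 23).
n = 23 = (10111)_2 (5 bits, wt 4); accumulate f_{23,P'}(Q'+S)/f_{23,P'}(S) along the 4-step ladder.
e_{23}(P',Q') = 37852999965697 + 1409505822735*t.
Thus e_{23}(P,Q) = 36749855361325 + 91785427340670*t.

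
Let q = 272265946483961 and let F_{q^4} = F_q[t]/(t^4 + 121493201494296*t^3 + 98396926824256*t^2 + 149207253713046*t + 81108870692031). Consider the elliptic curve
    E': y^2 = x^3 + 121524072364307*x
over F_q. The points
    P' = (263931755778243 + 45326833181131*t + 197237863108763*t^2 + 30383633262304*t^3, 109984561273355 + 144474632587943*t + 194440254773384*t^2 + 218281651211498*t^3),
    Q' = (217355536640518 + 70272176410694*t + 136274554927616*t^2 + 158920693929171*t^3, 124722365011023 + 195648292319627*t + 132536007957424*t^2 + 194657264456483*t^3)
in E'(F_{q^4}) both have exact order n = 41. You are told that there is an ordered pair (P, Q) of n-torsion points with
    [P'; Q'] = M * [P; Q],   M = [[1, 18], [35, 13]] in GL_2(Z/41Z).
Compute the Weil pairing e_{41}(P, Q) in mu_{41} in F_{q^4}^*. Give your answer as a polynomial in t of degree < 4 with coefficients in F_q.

104609361882995 + 72872738699325*t + 101545346421192*t^2 + 180037835299442*t^3

Since e_{41}(P,P)=e_{41}(Q,Q)=1 and e_{41}(Q,P)=e_{41}(P,Q)^{-1}, expanding e_{41}(1*P + 18*Q,35*P + 13*Q) leaves e(P,Q)^det(M).
So e_{41}(P,Q) = e_{41}(P',Q')^{20}, since 39*20 = 1 mod 41.
Run Miller on y^2=x^3+121524072364307*x over F_{272265946483961}: ladder 101001 (6 bits); e = f_P(D_Q)/f_Q(D_P).
Result: e(P',Q') = 118106403514058 + 660147972227*t + 197829331009691*t^2 + 153726572896717*t^3.
Hence e(P,Q) = 104609361882995 + 72872738699325*t + 101545346421192*t^2 + 180037835299442*t^3 in F_{272265946483961^4}^*.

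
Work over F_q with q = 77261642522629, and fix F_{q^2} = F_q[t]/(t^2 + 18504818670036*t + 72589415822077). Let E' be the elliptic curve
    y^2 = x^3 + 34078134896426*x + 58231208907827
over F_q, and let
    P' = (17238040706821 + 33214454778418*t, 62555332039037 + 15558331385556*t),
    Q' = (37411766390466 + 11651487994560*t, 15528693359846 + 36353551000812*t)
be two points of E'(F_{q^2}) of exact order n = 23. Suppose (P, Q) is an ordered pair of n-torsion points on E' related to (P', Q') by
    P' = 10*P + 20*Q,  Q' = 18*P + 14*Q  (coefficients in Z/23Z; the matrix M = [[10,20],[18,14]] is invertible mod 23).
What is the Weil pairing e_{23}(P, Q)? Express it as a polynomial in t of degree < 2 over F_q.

40579940611147 + 9532571097101*t

Since e_{23}(P,P)=e_{23}(Q,Q)=1 and e_{23}(Q,P)=e_{23}(P,Q)^{-1}, expanding e_{23}(10*P + 20*Q,18*P + 14*Q) leaves e(P,Q)^det(M).
Inverting 10 mod 23: 7. Thus e_{23}(P,Q) = e(P',Q')^{7}.
5-bit Miller (10111) on E'/F_{77261642522629} with a'=34078134896426, b'=58231208907827: accumulate tangent/chord ratios at Q'+S and P'+S'.
e_{23}(P',Q') = 8155424892728 + 5771333218921*t.
Raise to 7: e(P,Q) = 40579940611147 + 9532571097101*t in mu_{23}.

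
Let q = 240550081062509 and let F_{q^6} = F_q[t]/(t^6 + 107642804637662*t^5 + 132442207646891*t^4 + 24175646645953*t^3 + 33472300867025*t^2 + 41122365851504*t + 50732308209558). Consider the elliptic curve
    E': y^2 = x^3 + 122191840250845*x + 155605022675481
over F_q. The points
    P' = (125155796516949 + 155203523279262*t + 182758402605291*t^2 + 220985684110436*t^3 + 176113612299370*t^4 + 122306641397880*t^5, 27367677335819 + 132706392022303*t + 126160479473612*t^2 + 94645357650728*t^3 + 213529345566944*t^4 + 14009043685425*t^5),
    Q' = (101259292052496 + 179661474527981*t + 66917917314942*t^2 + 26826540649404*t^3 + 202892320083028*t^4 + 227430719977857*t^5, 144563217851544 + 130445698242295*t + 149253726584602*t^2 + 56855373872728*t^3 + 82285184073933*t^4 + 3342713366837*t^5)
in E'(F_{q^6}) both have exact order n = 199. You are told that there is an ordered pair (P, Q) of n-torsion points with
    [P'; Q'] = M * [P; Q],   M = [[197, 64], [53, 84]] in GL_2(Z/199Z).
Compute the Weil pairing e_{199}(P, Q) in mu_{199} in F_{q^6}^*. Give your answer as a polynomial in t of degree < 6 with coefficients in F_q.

233072132346086 + 158599772014162*t + 19805220759847*t^2 + 194889024372336*t^3 + 210458898401504*t^4 + 138718989703779*t^5

Since e_{199}(P,P)=e_{199}(Q,Q)=1 and e_{199}(Q,P)=e_{199}(P,Q)^{-1}, expanding e_{199}(197*P + 64*Q,53*P + 84*Q) leaves e(P,Q)^det(M).
Inverting 22 mod 199: 190. Thus e_{199}(P,Q) = e(P',Q')^{190}.
Build f_{199,P'} and f_{199,Q'} via the 8-bit ladder of 199=11000111_2; evaluate at shifted divisors; quotient in F_{240550081062509^6}.
e_{199}(P',Q') = 192567342523253 + 159740443426546*t + 12990868922855*t^2 + 68429222236729*t^3 + 75144140657073*t^4 + 176330010352446*t^5.
(192567342523253 + 159740443426546*t + 12990868922855*t^2 + 68429222236729*t^3 + 75144140657073*t^4 + 176330010352446*t^5)^{190} mod (240550081062509,f) = 233072132346086 + 158599772014162*t + 19805220759847*t^2 + 194889024372336*t^3 + 210458898401504*t^4 + 138718989703779*t^5.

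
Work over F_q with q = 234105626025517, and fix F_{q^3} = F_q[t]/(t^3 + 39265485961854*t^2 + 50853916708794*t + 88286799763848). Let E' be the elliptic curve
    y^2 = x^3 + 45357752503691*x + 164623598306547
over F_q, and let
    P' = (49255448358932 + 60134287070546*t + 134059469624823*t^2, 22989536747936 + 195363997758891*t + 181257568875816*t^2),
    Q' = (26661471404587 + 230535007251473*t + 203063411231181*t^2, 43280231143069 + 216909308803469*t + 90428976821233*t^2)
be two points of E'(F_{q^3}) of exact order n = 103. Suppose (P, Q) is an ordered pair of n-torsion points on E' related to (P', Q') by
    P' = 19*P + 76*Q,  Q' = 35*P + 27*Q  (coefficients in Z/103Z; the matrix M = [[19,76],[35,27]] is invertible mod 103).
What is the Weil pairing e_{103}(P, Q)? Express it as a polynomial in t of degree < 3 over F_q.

56327672785373 + 211770088353287*t + 64377815294167*t^2

e_{103} is bilinear + alternating on E[103], so e_{103}(19*P + 76*Q, 35*P + 27*Q) = e_{103}(P,Q)^(19*27-76*35).
19*27 - 76*35 = -2147; reduced mod 103: det = 16, inverse 58.
Miller loop for e_{103} over F_{234105626025517^3}: bits of 103 = 1100111; 6 double steps + 4 add steps, l/v at each.
e_{103}(P',Q') = 141239670695516 + 125494582377442*t + 87406598627770*t^2.
Raise to 58: e(P,Q) = 56327672785373 + 211770088353287*t + 64377815294167*t^2 in mu_{103}.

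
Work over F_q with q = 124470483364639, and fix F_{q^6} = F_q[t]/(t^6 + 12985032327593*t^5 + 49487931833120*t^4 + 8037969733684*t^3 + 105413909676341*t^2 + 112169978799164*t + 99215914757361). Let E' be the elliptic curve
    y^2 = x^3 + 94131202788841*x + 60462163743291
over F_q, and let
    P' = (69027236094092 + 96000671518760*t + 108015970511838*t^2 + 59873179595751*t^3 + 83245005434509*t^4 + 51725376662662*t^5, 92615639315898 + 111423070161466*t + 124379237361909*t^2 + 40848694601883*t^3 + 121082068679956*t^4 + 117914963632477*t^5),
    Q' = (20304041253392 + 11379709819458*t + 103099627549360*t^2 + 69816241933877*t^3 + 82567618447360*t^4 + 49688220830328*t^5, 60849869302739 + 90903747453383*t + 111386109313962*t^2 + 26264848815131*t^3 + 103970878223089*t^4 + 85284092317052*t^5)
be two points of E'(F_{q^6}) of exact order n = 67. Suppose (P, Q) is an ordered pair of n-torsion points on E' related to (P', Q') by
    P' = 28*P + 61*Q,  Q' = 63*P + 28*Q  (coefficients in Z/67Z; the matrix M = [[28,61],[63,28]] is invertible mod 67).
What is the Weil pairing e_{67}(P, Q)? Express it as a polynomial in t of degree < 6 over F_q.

Alternating bilinearity on E[67] (values in mu_{67} in F_{124470483364639^6}) gives e(P',Q') = e(P,Q)^det(M).
Inverting 23 mod 67: 35. Thus e_{67}(P,Q) = e(P',Q')^{35}.
Double-and-add over 1000011: 7-1 doublings, 3-1 additions; each step l_{T,T}/v_{2T} or l_{T,P'}/v at Q'+S for random S.
Miller gives e_{67}(P',Q') = 105092786953493 + 9718071516115*t + 112609494075293*t^2 + 35125104998341*t^3 + 564397395535*t^4 + 26865463505977*t^5 in F_{124470483364639^6}.
Raise to 35: e(P,Q) = 88638579216049 + 72312877439712*t + 85296330798531*t^2 + 117768301008327*t^3 + 63384820956725*t^4 + 6560638689363*t^5 in mu_{67}.

88638579216049 + 72312877439712*t + 85296330798531*t^2 + 117768301008327*t^3 + 63384820956725*t^4 + 6560638689363*t^5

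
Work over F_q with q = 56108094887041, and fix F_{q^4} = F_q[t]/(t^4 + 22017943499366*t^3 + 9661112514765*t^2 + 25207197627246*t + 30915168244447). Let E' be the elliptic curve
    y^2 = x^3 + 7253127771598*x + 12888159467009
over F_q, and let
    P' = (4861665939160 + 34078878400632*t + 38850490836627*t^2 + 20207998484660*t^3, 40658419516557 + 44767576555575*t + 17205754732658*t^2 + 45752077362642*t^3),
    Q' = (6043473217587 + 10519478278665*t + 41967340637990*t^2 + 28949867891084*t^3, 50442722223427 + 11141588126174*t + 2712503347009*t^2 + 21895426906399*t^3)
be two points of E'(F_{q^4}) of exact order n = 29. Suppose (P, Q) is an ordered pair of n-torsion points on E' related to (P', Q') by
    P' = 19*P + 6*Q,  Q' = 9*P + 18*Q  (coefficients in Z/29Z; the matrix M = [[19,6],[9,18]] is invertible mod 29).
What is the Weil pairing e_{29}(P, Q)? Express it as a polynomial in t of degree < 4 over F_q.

The 29-Weil pairing on E[29] over F_{56108094887041} is alternating-bilinear: e_{29}(P',Q') = e_{29}(P,Q)^det(M).
So e_{29}(P,Q) = e_{29}(P',Q')^{14}, since 27*14 = 1 mod 29.
Build f_{29,P'} and f_{29,Q'} via the 5-bit ladder of 29=11101_2; evaluate at shifted divisors; quotient in F_{56108094887041^4}.
The quotient is 48662791204833 + 38842673444995*t + 53890329576850*t^2 + 53385143585042*t^3.
e_{29}(P,Q) = (48662791204833 + 38842673444995*t + 53890329576850*t^2 + 53385143585042*t^3)^{14} = 14112109168921 + 32180883702226*t + 41330133361168*t^2 + 6021338118993*t^3.

14112109168921 + 32180883702226*t + 41330133361168*t^2 + 6021338118993*t^3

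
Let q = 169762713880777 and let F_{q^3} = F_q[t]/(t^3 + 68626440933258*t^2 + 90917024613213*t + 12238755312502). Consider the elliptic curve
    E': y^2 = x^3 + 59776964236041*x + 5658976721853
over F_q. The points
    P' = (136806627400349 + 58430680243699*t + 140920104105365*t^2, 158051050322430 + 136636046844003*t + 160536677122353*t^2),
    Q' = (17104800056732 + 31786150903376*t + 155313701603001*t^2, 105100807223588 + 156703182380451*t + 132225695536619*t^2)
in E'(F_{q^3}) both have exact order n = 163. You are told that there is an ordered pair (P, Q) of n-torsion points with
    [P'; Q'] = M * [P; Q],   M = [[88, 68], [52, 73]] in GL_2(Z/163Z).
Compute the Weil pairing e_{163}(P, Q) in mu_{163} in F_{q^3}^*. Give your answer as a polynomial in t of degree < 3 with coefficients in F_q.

e_{163} is bilinear + alternating on E[163], so e_{163}(88*P + 68*Q, 52*P + 73*Q) = e_{163}(P,Q)^(88*73-68*52).
Inverting 117 mod 163: 124. Thus e_{163}(P,Q) = e(P',Q')^{124}.
8-bit Miller (10100011) on E'/F_{169762713880777} with a'=59776964236041, b'=5658976721853: accumulate tangent/chord ratios at Q'+S and P'+S'.
e_{163}(P',Q') = 62621836960942 + 27243612468406*t + 133472394698332*t^2.
Thus e_{163}(P,Q) = 105356917029432 + 161616958673778*t + 65120728694466*t^2.

105356917029432 + 161616958673778*t + 65120728694466*t^2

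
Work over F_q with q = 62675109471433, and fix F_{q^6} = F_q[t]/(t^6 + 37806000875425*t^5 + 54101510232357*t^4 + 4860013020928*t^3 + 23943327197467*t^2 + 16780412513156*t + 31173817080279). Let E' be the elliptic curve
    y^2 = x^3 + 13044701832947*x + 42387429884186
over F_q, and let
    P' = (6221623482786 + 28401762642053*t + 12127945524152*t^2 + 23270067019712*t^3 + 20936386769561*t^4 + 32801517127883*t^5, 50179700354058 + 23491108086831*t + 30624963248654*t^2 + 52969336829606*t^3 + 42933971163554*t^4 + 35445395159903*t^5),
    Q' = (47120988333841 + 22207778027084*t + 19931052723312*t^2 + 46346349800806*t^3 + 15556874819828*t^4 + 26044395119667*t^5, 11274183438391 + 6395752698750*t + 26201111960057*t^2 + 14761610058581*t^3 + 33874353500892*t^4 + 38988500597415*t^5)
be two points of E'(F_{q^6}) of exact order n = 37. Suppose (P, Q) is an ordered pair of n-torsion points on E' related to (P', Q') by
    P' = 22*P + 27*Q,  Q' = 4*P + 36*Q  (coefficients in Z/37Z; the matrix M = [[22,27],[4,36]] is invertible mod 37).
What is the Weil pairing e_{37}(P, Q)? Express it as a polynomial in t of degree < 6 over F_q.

The 37-Weil pairing on E[37] over F_{62675109471433} is alternating-bilinear: e_{37}(P',Q') = e_{37}(P,Q)^det(M).
Inverting 18 mod 37: 35. Thus e_{37}(P,Q) = e(P',Q')^{35}.
Miller loop for e_{37} over F_{62675109471433^6}: bits of 37 = 100101; 5 double steps + 2 add steps, l/v at each.
So e_{37}(P',Q') = 9101547586116 + 45241980802289*t + 30788453417404*t^2 + 8257039808558*t^3 + 14836794396619*t^4 + 31820085923890*t^5.
Raise to 35: e(P,Q) = 62498995417803 + 22727073906794*t + 23787903970797*t^2 + 20550464520825*t^3 + 803692784703*t^4 + 14245217672149*t^5 in mu_{37}.

62498995417803 + 22727073906794*t + 23787903970797*t^2 + 20550464520825*t^3 + 803692784703*t^4 + 14245217672149*t^5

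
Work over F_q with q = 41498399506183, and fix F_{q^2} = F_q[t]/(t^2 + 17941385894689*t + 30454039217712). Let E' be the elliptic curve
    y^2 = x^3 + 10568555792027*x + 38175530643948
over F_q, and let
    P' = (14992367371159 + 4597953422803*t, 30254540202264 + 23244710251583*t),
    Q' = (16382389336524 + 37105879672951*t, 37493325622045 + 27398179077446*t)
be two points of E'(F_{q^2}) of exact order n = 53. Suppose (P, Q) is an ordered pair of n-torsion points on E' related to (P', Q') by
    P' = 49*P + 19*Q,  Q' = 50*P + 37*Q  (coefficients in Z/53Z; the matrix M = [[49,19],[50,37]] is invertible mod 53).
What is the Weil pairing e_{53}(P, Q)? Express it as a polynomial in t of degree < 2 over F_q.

e_{53} is bilinear + alternating on E[53], so e_{53}(49*P + 19*Q, 50*P + 37*Q) = e_{53}(P,Q)^(49*37-19*50).
Inverting 15 mod 53: 46. Thus e_{53}(P,Q) = e(P',Q')^{46}.
n = 53 = (110101)_2 (6 bits, wt 4); accumulate f_{53,P'}(Q'+S)/f_{53,P'}(S) along the 5-step ladder.
Result: e(P',Q') = 40997623497031 + 11586579084245*t.
Hence e(P,Q) = 1322251854094 + 24837693374644*t in F_{41498399506183^2}^*.

1322251854094 + 24837693374644*t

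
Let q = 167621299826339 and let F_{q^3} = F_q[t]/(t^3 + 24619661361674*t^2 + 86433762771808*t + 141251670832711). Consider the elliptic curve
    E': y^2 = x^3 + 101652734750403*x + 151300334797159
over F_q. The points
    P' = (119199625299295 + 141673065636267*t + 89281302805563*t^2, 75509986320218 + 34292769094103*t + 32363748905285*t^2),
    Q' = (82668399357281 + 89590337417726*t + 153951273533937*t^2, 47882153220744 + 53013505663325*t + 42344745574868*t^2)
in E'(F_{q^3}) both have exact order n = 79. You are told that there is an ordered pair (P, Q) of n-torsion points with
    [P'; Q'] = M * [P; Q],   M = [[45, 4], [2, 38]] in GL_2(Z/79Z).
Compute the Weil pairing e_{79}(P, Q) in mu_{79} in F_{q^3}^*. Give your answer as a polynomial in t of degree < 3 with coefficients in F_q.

e_{79} is bilinear + alternating on E[79], so e_{79}(45*P + 4*Q, 2*P + 38*Q) = e_{79}(P,Q)^(45*38-4*2).
So e_{79}(P,Q) = e_{79}(P',Q')^{68}, since 43*68 = 1 mod 79.
Build f_{79,P'} and f_{79,Q'} via the 7-bit ladder of 79=1001111_2; evaluate at shifted divisors; quotient in F_{167621299826339^3}.
e_{79}(P',Q') = 27396807000053 + 71849724064386*t + 131871404329471*t^2.
Hence e(P,Q) = 66160189791456 + 132533334414795*t + 117803216792424*t^2 in F_{167621299826339^3}^*.

66160189791456 + 132533334414795*t + 117803216792424*t^2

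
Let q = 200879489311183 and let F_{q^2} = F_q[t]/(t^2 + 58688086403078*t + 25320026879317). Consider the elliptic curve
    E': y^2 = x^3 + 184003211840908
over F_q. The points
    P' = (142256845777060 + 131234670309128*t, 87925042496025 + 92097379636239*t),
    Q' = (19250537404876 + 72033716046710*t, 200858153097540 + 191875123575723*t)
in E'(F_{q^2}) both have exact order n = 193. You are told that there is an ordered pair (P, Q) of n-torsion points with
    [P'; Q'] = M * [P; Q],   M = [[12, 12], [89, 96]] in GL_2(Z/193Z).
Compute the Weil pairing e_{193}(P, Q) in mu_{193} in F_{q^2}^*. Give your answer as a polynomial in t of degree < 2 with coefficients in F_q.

130896973423515 + 191852844838442*t

Alternating bilinearity on E[193] (values in mu_{193} in F_{200879489311183^2}) gives e(P',Q') = e(P,Q)^det(M).
Hence e(P,Q) = e(P',Q')^{108} where 108 = 84^{-1} mod 193.
Run Miller on y^2=x^3+184003211840908 over F_{200879489311183}: ladder 11000001 (8 bits); e = f_P(D_Q)/f_Q(D_P).
e_{193}(P',Q') = 32472360696867 + 132773575169303*t.
Thus e_{193}(P,Q) = 130896973423515 + 191852844838442*t.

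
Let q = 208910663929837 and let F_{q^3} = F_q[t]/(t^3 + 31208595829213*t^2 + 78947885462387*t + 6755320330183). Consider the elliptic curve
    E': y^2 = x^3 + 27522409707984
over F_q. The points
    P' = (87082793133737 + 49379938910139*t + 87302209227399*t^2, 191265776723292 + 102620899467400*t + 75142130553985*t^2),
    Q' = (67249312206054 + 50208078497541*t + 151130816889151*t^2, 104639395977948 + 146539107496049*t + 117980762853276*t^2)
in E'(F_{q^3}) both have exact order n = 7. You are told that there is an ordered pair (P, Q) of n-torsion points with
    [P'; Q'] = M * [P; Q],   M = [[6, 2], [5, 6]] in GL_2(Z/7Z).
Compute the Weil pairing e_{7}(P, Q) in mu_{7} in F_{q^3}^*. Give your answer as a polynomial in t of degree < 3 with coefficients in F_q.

29391927724307 + 168625898462059*t + 59716120885364*t^2

The 7-Weil pairing on E[7] over F_{208910663929837} is alternating-bilinear: e_{7}(P',Q') = e_{7}(P,Q)^det(M).
So e_{7}(P,Q) = e_{7}(P',Q')^{3}, since 5*3 = 1 mod 7.
Double-and-add over 111: 3-1 doublings, 3-1 additions; each step l_{T,T}/v_{2T} or l_{T,P'}/v at Q'+S for random S.
The quotient is 91174118151908 + 41513646083157*t + 101218898059551*t^2.
Hence e(P,Q) = 29391927724307 + 168625898462059*t + 59716120885364*t^2 in F_{208910663929837^3}^*.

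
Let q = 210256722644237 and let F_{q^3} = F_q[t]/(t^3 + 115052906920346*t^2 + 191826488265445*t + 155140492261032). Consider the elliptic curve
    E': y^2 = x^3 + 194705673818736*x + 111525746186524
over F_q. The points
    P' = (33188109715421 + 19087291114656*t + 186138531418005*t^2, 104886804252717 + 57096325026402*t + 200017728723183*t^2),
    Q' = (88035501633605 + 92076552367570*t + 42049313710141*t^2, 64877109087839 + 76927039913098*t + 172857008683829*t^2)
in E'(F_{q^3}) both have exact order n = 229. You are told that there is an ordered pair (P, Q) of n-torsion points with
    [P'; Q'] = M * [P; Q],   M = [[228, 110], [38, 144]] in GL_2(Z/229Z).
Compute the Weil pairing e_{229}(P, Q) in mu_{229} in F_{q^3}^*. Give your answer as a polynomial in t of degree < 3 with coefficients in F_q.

The 229-Weil pairing on E[229] over F_{210256722644237} is alternating-bilinear: e_{229}(P',Q') = e_{229}(P,Q)^det(M).
det M = 228*144 - 110*38 = 28652 = 27 (mod 229); 27^{-1} = 17 (mod 229).
Miller loop for e_{229} over F_{210256722644237^3}: bits of 229 = 11100101; 7 double steps + 4 add steps, l/v at each.
The quotient is 35419320381184 + 187145401961788*t + 136621721689538*t^2.
(35419320381184 + 187145401961788*t + 136621721689538*t^2)^{17} mod (210256722644237,f) = 125189435224205 + 158229164550810*t + 34156367050057*t^2.

125189435224205 + 158229164550810*t + 34156367050057*t^2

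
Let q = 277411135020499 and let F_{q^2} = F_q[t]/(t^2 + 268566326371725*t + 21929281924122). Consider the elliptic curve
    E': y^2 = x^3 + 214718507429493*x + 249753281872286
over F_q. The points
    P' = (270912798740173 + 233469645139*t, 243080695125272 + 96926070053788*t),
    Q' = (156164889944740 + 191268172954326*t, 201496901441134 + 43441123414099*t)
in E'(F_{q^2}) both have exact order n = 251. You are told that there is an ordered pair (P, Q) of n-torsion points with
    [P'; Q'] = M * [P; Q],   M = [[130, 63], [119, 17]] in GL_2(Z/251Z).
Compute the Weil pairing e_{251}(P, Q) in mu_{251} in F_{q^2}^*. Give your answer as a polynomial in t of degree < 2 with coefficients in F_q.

The 251-Weil pairing on E[251] over F_{277411135020499} is alternating-bilinear: e_{251}(P',Q') = e_{251}(P,Q)^det(M).
Hence e(P,Q) = e(P',Q')^{47} where 47 = 235^{-1} mod 251.
n = 251 = (11111011)_2 (8 bits, wt 7); accumulate f_{251,P'}(Q'+S)/f_{251,P'}(S) along the 7-step ladder.
The quotient is 204315612966757 + 172013361726596*t.
Finally e_{251}(P,Q) = 200495530004391 + 81834693787067*t.

200495530004391 + 81834693787067*t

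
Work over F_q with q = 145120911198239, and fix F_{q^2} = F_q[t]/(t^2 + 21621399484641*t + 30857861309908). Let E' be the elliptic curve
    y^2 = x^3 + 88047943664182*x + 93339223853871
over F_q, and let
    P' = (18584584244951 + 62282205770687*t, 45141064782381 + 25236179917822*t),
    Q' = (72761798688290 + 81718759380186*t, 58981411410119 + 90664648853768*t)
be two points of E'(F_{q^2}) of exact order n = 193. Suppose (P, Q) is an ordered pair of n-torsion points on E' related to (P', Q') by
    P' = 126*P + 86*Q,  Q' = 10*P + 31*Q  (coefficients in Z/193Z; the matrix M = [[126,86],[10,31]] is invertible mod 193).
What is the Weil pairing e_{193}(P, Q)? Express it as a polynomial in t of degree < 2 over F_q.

17503312357945 + 11492211354807*t

The 193-Weil pairing on E[193] over F_{145120911198239} is alternating-bilinear: e_{193}(P',Q') = e_{193}(P,Q)^det(M).
Hence e(P,Q) = e(P',Q')^{170} where 170 = 151^{-1} mod 193.
Double-and-add over 11000001: 8-1 doublings, 3-1 additions; each step l_{T,T}/v_{2T} or l_{T,P'}/v at Q'+S for random S.
f_P(D_Q)/f_Q(D_P) = 124177899958847 + 90043396969612*t.
(124177899958847 + 90043396969612*t)^{170} mod (145120911198239,f) = 17503312357945 + 11492211354807*t.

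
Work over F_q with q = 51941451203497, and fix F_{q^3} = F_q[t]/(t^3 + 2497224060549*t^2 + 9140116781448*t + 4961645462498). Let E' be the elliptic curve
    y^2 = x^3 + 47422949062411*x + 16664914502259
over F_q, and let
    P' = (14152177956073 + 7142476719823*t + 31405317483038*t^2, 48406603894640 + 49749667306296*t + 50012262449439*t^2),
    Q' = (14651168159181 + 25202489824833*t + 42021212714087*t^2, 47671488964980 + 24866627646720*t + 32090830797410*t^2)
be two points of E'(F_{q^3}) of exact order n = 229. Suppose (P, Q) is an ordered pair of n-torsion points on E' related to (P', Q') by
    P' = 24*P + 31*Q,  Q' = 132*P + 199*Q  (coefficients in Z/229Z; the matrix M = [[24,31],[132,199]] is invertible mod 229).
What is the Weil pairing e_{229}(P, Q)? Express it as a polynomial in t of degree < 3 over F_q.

Alternating bilinearity on E[229] (values in mu_{229} in F_{51941451203497^3}) gives e(P',Q') = e(P,Q)^det(M).
det(M) mod 229 = 226; its inverse in (Z/229)^* is 76 (check: 226*76 mod 229 = 1).
8-bit Miller (11100101) on E'/F_{51941451203497} with a'=47422949062411, b'=16664914502259: accumulate tangent/chord ratios at Q'+S and P'+S'.
e_{229}(P',Q') = 19501271158610 + 16240691248385*t + 48868623598689*t^2.
Finally e_{229}(P,Q) = 35932348373209 + 28170916531316*t + 43165129846777*t^2.

35932348373209 + 28170916531316*t + 43165129846777*t^2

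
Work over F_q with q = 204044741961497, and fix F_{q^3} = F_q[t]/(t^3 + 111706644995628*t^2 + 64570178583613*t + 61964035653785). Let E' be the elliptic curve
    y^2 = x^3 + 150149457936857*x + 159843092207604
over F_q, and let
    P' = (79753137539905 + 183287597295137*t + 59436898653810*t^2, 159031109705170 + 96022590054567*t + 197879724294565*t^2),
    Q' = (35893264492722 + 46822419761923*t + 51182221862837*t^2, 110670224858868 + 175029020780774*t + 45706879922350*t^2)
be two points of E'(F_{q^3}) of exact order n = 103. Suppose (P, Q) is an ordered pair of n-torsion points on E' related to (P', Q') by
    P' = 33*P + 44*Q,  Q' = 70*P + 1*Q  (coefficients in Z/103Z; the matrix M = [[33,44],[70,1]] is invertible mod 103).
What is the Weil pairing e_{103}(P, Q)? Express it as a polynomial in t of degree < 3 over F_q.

Under M = [[33,44],[70,1]] in GL_2(Z/103), e_{103}(P',Q') = e_{103}(P,Q)^(33*1-44*70 mod 103).
So e_{103}(P,Q) = e_{103}(P',Q')^{12}, since 43*12 = 1 mod 103.
Miller loop for e_{103} over F_{204044741961497^3}: bits of 103 = 1100111; 6 double steps + 4 add steps, l/v at each.
Miller gives e_{103}(P',Q') = 55588788988059 + 59442159739622*t + 16657713254317*t^2 in F_{204044741961497^3}.
Finally e_{103}(P,Q) = 189320814210396 + 43960164925148*t + 32604493625779*t^2.

189320814210396 + 43960164925148*t + 32604493625779*t^2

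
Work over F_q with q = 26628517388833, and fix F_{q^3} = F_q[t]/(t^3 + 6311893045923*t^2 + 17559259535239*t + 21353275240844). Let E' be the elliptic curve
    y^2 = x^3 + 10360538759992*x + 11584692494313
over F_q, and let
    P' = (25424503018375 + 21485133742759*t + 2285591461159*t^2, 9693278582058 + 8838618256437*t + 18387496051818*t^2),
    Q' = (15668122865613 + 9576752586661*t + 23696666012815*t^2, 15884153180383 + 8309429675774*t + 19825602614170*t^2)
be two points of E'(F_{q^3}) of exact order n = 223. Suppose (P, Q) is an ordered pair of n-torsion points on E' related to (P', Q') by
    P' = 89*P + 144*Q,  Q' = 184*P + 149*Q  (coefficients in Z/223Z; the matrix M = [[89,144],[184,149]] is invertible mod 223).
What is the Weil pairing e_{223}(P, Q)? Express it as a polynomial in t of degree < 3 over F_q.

16656511819574 + 21553283590891*t + 13007150881920*t^2

e_{223} is bilinear + alternating on E[223], so e_{223}(89*P + 144*Q, 184*P + 149*Q) = e_{223}(P,Q)^(89*149-144*184).
det(M) mod 223 = 145; its inverse in (Z/223)^* is 20 (check: 145*20 mod 223 = 1).
n = 223 = (11011111)_2 (8 bits, wt 7); accumulate f_{223,P'}(Q'+S)/f_{223,P'}(S) along the 7-step ladder.
Miller gives e_{223}(P',Q') = 21503913133769 + 19711680004628*t + 5171318894203*t^2 in F_{26628517388833^3}.
(21503913133769 + 19711680004628*t + 5171318894203*t^2)^{20} mod (26628517388833,f) = 16656511819574 + 21553283590891*t + 13007150881920*t^2.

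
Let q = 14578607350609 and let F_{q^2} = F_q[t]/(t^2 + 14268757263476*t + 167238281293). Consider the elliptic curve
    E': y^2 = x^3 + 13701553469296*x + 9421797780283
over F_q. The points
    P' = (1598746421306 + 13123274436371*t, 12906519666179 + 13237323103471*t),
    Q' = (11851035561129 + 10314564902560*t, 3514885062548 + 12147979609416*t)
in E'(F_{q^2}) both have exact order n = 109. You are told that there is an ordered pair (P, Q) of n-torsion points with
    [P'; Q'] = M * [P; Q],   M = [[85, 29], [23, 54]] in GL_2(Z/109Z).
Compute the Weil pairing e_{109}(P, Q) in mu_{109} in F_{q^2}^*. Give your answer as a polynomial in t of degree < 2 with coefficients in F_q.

Alternating bilinearity on E[109] (values in mu_{109} in F_{14578607350609^2}) gives e(P',Q') = e(P,Q)^det(M).
85*54 - 29*23 = 3923; reduced mod 109: det = 108, inverse 108.
Run Miller on y^2=x^3+13701553469296*x+9421797780283 over F_{14578607350609}: ladder 1101101 (7 bits); e = f_P(D_Q)/f_Q(D_P).
So e_{109}(P',Q') = 889293296255 + 4479043125377*t.
Thus e_{109}(P,Q) = 3429979272319 + 10099564225232*t.

3429979272319 + 10099564225232*t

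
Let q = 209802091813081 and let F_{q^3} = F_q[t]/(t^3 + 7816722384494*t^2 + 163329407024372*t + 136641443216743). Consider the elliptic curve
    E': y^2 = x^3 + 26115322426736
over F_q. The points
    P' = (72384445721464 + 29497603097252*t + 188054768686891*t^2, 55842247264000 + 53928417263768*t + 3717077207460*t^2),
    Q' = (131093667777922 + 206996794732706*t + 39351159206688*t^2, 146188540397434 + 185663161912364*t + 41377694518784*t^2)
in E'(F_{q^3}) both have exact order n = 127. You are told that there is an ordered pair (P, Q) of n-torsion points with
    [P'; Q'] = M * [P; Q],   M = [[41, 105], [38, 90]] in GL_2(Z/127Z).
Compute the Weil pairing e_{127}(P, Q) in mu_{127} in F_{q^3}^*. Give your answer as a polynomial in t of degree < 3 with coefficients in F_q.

Under M = [[41,105],[38,90]] in GL_2(Z/127), e_{127}(P',Q') = e_{127}(P,Q)^(41*90-105*38 mod 127).
Hence e(P,Q) = e(P',Q')^{69} where 69 = 81^{-1} mod 127.
n = 127 = (1111111)_2 (7 bits, wt 7); accumulate f_{127,P'}(Q'+S)/f_{127,P'}(S) along the 6-step ladder.
Miller gives e_{127}(P',Q') = 58747831722431 + 190021558540061*t + 100196058567635*t^2 in F_{209802091813081^3}.
Raise to 69: e(P,Q) = 91528588047449 + 52631537657400*t + 165073029349479*t^2 in mu_{127}.

91528588047449 + 52631537657400*t + 165073029349479*t^2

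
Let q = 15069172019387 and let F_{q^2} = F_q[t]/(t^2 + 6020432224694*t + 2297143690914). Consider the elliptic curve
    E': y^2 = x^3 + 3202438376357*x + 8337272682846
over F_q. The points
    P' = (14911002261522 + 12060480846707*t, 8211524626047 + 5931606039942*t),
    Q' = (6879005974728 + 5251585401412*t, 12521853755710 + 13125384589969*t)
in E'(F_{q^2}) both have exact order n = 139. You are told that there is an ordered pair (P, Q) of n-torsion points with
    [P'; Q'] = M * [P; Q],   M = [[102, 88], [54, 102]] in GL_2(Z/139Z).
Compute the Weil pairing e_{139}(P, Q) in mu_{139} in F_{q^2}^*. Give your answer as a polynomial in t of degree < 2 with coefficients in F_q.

e_{139}(aP+bQ,cP+dQ) = e_{139}(P,Q)^(ad-bc); with (a,b,c,d)=(102,88,54,102) this gives the det-139 law.
So e_{139}(P,Q) = e_{139}(P',Q')^{68}, since 92*68 = 1 mod 139.
Miller loop for e_{139} over F_{15069172019387^2}: bits of 139 = 10001011; 7 double steps + 3 add steps, l/v at each.
The quotient is 1767750887665 + 8230681972408*t.
Thus e_{139}(P,Q) = 260075076684 + 982208883028*t.

260075076684 + 982208883028*t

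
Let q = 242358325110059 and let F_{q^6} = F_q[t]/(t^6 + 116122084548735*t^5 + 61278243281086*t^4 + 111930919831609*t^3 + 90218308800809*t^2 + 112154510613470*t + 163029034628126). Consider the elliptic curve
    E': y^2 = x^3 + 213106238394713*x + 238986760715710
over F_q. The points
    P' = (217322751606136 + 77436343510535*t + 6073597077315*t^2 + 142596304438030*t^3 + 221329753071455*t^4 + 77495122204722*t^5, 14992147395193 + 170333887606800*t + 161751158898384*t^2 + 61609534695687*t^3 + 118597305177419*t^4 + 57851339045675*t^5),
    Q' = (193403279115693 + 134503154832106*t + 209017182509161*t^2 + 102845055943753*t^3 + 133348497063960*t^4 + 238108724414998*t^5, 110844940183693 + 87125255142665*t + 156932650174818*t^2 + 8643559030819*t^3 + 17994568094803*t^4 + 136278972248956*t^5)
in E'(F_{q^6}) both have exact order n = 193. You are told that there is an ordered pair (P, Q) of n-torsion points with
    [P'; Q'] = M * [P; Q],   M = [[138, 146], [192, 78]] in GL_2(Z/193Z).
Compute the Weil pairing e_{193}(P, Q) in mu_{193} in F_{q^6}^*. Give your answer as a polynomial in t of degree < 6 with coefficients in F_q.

Alternating bilinearity on E[193] (values in mu_{193} in F_{242358325110059^6}) gives e(P',Q') = e(P,Q)^det(M).
det(M) mod 193 = 102; its inverse in (Z/193)^* is 123 (check: 102*123 mod 193 = 1).
8-bit Miller (11000001) on E'/F_{242358325110059} with a'=213106238394713, b'=238986760715710: accumulate tangent/chord ratios at Q'+S and P'+S'.
The quotient is 7932398266917 + 124499570087572*t + 62021054913922*t^2 + 67724531017578*t^3 + 83410738527094*t^4 + 99765886693013*t^5.
Raise to 123: e(P,Q) = 72064691306438 + 199373032796358*t + 220340014681950*t^2 + 62694632564664*t^3 + 32518936672592*t^4 + 37154645465917*t^5 in mu_{193}.

72064691306438 + 199373032796358*t + 220340014681950*t^2 + 62694632564664*t^3 + 32518936672592*t^4 + 37154645465917*t^5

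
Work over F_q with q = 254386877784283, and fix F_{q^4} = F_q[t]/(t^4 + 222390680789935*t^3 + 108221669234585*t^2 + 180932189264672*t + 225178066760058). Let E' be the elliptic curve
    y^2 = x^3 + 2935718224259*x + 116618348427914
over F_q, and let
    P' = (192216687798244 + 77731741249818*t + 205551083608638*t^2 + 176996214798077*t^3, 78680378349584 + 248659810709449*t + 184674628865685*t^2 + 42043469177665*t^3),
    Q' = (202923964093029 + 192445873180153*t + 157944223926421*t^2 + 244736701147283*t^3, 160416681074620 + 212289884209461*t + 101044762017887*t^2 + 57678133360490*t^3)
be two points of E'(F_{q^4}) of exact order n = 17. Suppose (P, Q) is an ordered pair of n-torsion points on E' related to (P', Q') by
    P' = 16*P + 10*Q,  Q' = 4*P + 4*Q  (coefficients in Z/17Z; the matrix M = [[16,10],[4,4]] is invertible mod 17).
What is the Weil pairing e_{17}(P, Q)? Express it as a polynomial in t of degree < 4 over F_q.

The 17-Weil pairing on E[17] over F_{254386877784283} is alternating-bilinear: e_{17}(P',Q') = e_{17}(P,Q)^det(M).
16*4 - 10*4 = 24; reduced mod 17: det = 7, inverse 5.
Build f_{17,P'} and f_{17,Q'} via the 5-bit ladder of 17=10001_2; evaluate at shifted divisors; quotient in F_{254386877784283^4}.
Miller gives e_{17}(P',Q') = 215287397525551 + 152275975852561*t + 110269971901340*t^2 + 180077233695604*t^3 in F_{254386877784283^4}.
(215287397525551 + 152275975852561*t + 110269971901340*t^2 + 180077233695604*t^3)^{5} mod (254386877784283,f) = 177583724620470 + 214799537505045*t + 55030384543512*t^2 + 172708963465014*t^3.

177583724620470 + 214799537505045*t + 55030384543512*t^2 + 172708963465014*t^3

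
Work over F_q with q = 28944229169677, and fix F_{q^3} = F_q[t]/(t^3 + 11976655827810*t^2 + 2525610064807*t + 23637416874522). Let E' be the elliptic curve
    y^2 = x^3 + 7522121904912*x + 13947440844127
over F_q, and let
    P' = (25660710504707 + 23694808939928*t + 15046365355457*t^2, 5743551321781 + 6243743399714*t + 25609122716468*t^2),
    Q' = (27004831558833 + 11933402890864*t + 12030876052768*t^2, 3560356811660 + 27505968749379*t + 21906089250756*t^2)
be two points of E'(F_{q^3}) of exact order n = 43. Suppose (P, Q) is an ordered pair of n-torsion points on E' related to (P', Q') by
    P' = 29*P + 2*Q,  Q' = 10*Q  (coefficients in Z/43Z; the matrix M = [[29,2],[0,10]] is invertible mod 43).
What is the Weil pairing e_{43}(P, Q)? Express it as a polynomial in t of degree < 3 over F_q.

16850957934788 + 6797969917852*t + 22529246189503*t^2

Since e_{43}(P,P)=e_{43}(Q,Q)=1 and e_{43}(Q,P)=e_{43}(P,Q)^{-1}, expanding e_{43}(29*P + 2*Q,10*Q) leaves e(P,Q)^det(M).
det(M) mod 43 = 32; its inverse in (Z/43)^* is 39 (check: 32*39 mod 43 = 1).
n = 43 = (101011)_2 (6 bits, wt 4); accumulate f_{43,P'}(Q'+S)/f_{43,P'}(S) along the 5-step ladder.
e_{43}(P',Q') = 12500617273346 + 9089540063192*t + 14950810013509*t^2.
(12500617273346 + 9089540063192*t + 14950810013509*t^2)^{39} mod (28944229169677,f) = 16850957934788 + 6797969917852*t + 22529246189503*t^2.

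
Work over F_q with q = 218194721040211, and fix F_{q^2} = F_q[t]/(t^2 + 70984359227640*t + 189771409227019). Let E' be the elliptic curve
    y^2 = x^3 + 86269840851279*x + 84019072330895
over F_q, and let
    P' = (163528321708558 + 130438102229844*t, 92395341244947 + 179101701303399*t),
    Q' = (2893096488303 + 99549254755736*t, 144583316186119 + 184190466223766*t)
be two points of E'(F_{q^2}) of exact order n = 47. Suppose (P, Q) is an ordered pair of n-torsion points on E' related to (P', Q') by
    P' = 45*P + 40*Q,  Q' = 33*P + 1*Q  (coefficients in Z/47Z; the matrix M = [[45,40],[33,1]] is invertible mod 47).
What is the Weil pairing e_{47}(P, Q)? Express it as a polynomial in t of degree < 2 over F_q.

185649412544598 + 21411738937614*t

e_{47} is bilinear + alternating on E[47], so e_{47}(45*P + 40*Q, 33*P + 1*Q) = e_{47}(P,Q)^(45*1-40*33).
Inverting 41 mod 47: 39. Thus e_{47}(P,Q) = e(P',Q')^{39}.
6-bit Miller (101111) on E'/F_{218194721040211} with a'=86269840851279, b'=84019072330895: accumulate tangent/chord ratios at Q'+S and P'+S'.
Miller gives e_{47}(P',Q') = 90370211905338 + 33847693689311*t in F_{218194721040211^2}.
e_{47}(P,Q) = (90370211905338 + 33847693689311*t)^{39} = 185649412544598 + 21411738937614*t.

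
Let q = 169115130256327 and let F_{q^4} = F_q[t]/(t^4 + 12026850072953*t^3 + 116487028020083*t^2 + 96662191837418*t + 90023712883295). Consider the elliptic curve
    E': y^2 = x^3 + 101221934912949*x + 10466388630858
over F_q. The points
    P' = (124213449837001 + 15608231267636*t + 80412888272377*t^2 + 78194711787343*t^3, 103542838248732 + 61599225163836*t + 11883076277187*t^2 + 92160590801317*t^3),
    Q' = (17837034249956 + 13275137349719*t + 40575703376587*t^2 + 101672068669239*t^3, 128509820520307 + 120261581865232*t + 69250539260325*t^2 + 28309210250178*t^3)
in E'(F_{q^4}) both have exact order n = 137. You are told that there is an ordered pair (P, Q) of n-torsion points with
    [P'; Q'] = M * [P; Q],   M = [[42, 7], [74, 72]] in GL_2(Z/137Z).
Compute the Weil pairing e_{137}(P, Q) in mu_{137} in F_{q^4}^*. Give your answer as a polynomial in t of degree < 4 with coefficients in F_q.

75321782618169 + 112638118444887*t + 18495806081086*t^2 + 52342875596219*t^3

Under M = [[42,7],[74,72]] in GL_2(Z/137), e_{137}(P',Q') = e_{137}(P,Q)^(42*72-7*74 mod 137).
Inverting 40 mod 137: 24. Thus e_{137}(P,Q) = e(P',Q')^{24}.
Double-and-add over 10001001: 8-1 doublings, 3-1 additions; each step l_{T,T}/v_{2T} or l_{T,P'}/v at Q'+S for random S.
e_{137}(P',Q') = 68665295803451 + 11354388107057*t + 29721247582194*t^2 + 151051883830752*t^3.
Raise to 24: e(P,Q) = 75321782618169 + 112638118444887*t + 18495806081086*t^2 + 52342875596219*t^3 in mu_{137}.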